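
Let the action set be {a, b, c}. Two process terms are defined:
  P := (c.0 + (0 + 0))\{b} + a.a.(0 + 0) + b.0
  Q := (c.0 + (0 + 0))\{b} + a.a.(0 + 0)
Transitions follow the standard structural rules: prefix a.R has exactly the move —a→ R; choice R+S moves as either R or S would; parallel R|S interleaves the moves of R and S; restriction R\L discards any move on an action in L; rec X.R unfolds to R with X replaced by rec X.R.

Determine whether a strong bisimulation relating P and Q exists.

Reachable graph of P (5 states):
  m0 = (c.0 + (0 + 0))\{b} + a.a.(0 + 0) + b.0 ⊢ =a=> m1, =b=> m2, =c=> m3
  m1 = a.(0 + 0) ⊢ =a=> m4
  m2 = 0 ⊢ ∅
  m3 = 0\{b} ⊢ ∅
  m4 = 0 + 0 ⊢ ∅
Reachable graph of Q (4 states):
  n0 = (c.0 + (0 + 0))\{b} + a.a.(0 + 0) ⊢ =a=> n1, =c=> n2
  n1 = a.(0 + 0) ⊢ =a=> n3
  n2 = 0\{b} ⊢ ∅
  n3 = 0 + 0 ⊢ ∅
Partition-refinement fixed point:
  B0 = {m0}
  B1 = {m2, m3, m4, n2, n3}
  B2 = {m1, n1}
  B3 = {n0}
m0 ∈ B0, n0 ∈ B3 → different blocks

P ≁ Q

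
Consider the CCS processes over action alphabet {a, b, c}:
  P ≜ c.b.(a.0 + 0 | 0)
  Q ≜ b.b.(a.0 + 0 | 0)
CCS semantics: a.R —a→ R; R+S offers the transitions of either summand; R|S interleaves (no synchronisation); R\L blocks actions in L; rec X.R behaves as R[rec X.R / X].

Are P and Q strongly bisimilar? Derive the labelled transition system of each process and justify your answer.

Reachable graph of P (4 states):
  m0 = c.b.(a.0 + 0 | 0) ⊢ ··c··> m1
  m1 = b.(a.0 + 0 | 0) ⊢ ··b··> m2
  m2 = a.0 + 0 | 0 ⊢ ··a··> m3
  m3 = 0 ⊢ ·
Reachable graph of Q (4 states):
  n0 = b.b.(a.0 + 0 | 0) ⊢ ··b··> n1
  n1 = b.(a.0 + 0 | 0) ⊢ ··b··> n2
  n2 = a.0 + 0 | 0 ⊢ ··a··> n3
  n3 = 0 ⊢ ·
Bisimilarity quotient blocks:
  B0 = {m0}
  B1 = {m1, n1}
  B2 = {m2, n2}
  B3 = {m3, n3}
  B4 = {n0}
m0 ∈ B0, n0 ∈ B4 → different blocks

NO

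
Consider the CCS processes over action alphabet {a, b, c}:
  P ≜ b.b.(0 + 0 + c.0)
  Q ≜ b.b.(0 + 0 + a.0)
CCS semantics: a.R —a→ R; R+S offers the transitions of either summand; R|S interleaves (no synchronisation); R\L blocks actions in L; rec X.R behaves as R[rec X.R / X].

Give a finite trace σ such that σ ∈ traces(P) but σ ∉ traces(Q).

bbc

LTS(P): 4 reachable states
  s0 = b.b.(0 + 0 + c.0) | ··b··> s1
  s1 = b.(0 + 0 + c.0) | ··b··> s2
  s2 = 0 + 0 + c.0 | ··c··> s3
  s3 = 0 | ·
LTS(Q): 4 reachable states
  t0 = b.b.(0 + 0 + a.0) | ··b··> t1
  t1 = b.(0 + 0 + a.0) | ··b··> t2
  t2 = 0 + 0 + a.0 | ··a··> t3
  t3 = 0 | ·
Run σ = ⟨bbc⟩ on P: start {s0}
  step 1 (b): {s1}
  step 2 (b): {s2}
  step 3 (c): {s3}
  ✓ P
Run σ = ⟨bbc⟩ on Q: start {t0}
  step 1 (b): {t1}
  step 2 (b): {t2}
  step 3 (c): ∅ (Q stuck)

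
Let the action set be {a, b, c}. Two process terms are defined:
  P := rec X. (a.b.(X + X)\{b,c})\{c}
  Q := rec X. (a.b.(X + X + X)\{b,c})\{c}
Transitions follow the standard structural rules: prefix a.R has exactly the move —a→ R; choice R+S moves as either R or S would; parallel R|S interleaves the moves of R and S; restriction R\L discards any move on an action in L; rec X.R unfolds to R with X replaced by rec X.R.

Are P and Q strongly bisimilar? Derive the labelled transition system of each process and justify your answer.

LTS(P): 4 reachable states
  s0 = rec X. (a.b.(X + X)\{b,c})\{c} ⊢ -a-> s1
  s1 = (b.((rec X. (a.b.(X + X)\{b,c})\{c}) + (rec X. (a.b.(X + X)\{b,c})\{c}))\{b,c})\{c} ⊢ -b-> s2
  s2 = ((rec X. (a.b.(X + X)\{b,c})\{c}) + (rec X. (a.b.(X + X)\{b,c})\{c}))\{b,c}\{c} ⊢ -a-> s3
  s3 = (b.((rec X. (a.b.(X + X)\{b,c})\{c}) + (rec X. (a.b.(X + X)\{b,c})\{c}))\{b,c})\{c}\{b,c}\{c} ⊢ ∅
LTS(Q): 4 reachable states
  t0 = rec X. (a.b.(X + X + X)\{b,c})\{c} ⊢ -a-> t1
  t1 = (b.((rec X. (a.b.(X + X + X)\{b,c})\{c}) + (rec X. (a.b.(X + X + X)\{b,c})\{c}) + (rec X. (a.b.(X + X + X)\{b,c})\{c}))\{b,c})\{c} ⊢ -b-> t2
  t2 = ((rec X. (a.b.(X + X + X)\{b,c})\{c}) + (rec X. (a.b.(X + X + X)\{b,c})\{c}) + (rec X. (a.b.(X + X + X)\{b,c})\{c}))\{b,c}\{c} ⊢ -a-> t3
  t3 = (b.((rec X. (a.b.(X + X + X)\{b,c})\{c}) + (rec X. (a.b.(X + X + X)\{b,c})\{c}) + (rec X. (a.b.(X + X + X)\{b,c})\{c}))\{b,c})\{c}\{b,c}\{c} ⊢ ∅
Bisimilarity quotient blocks:
  B0 = {s0, t0}
  B1 = {s1, t1}
  B2 = {s2, t2}
  B3 = {s3, t3}
s0 ∈ B0, t0 ∈ B0 → same block

YES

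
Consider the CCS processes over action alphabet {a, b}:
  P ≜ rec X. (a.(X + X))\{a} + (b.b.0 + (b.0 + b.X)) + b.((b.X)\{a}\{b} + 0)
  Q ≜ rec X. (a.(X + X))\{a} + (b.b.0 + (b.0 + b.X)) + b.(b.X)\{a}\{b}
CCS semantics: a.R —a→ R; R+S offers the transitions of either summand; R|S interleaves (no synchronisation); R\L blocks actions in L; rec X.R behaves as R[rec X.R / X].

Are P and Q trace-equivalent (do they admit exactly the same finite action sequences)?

traces(P) = traces(Q)

P's transition system — 4 states:
  s0 = rec X. (a.(X + X))\{a} + (b.b.0 + (b.0 + b.X)) + b.((b.X)\{a}\{b} + 0) :: —b→ s0, —b→ s1, —b→ s2, —b→ s3
  s1 = (b.(rec X. (a.(X + X))\{a} + (b.b.0 + (b.0 + b.X)) + b.((b.X)\{a}\{b} + 0)))\{a}\{b} + 0 :: ∅
  s2 = 0 :: ∅
  s3 = b.0 :: —b→ s2
Q's transition system — 4 states:
  t0 = rec X. (a.(X + X))\{a} + (b.b.0 + (b.0 + b.X)) + b.(b.X)\{a}\{b} :: —b→ t0, —b→ t1, —b→ t2, —b→ t3
  t1 = (b.(rec X. (a.(X + X))\{a} + (b.b.0 + (b.0 + b.X)) + b.(b.X)\{a}\{b}))\{a}\{b} :: ∅
  t2 = 0 :: ∅
  t3 = b.0 :: —b→ t2
Coarsest stable partition (strong bisimilarity classes):
  B0 = {s0, t0}
  B1 = {s3, t3}
  B2 = {s1, s2, t1, t2}
s0 ∈ B0, t0 ∈ B0 → same block
Bisimilar ⇒ trace-equivalent.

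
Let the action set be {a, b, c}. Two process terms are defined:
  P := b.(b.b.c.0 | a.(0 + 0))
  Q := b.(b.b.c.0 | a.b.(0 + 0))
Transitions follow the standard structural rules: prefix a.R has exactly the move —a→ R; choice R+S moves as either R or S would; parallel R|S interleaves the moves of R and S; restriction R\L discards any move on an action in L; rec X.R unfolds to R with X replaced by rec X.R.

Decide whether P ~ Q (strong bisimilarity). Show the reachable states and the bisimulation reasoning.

not bisimilar

Reachable graph of P (9 states):
  p0 = b.(b.b.c.0 | a.(0 + 0)) → =b=> p1
  p1 = b.b.c.0 | a.(0 + 0) → =a=> p2, =b=> p3
  p2 = b.b.c.0 | (0 + 0) → =b=> p4
  p3 = b.c.0 | a.(0 + 0) → =a=> p4, =b=> p5
  p4 = b.c.0 | (0 + 0) → =b=> p6
  p5 = c.0 | a.(0 + 0) → =a=> p6, =c=> p7
  p6 = c.0 | (0 + 0) → =c=> p8
  p7 = 0 | a.(0 + 0) → =a=> p8
  p8 = 0 | (0 + 0) → stopped
Reachable graph of Q (13 states):
  q0 = b.(b.b.c.0 | a.b.(0 + 0)) → =b=> q1
  q1 = b.b.c.0 | a.b.(0 + 0) → =a=> q2, =b=> q3
  q2 = b.b.c.0 | b.(0 + 0) → =b=> q4, =b=> q5
  q3 = b.c.0 | a.b.(0 + 0) → =a=> q5, =b=> q6
  q4 = b.b.c.0 | (0 + 0) → =b=> q7
  q5 = b.c.0 | b.(0 + 0) → =b=> q7, =b=> q8
  q6 = c.0 | a.b.(0 + 0) → =a=> q8, =c=> q9
  q7 = b.c.0 | (0 + 0) → =b=> q10
  q8 = c.0 | b.(0 + 0) → =b=> q10, =c=> q11
  q9 = 0 | a.b.(0 + 0) → =a=> q11
  q10 = c.0 | (0 + 0) → =c=> q12
  q11 = 0 | b.(0 + 0) → =b=> q12
  q12 = 0 | (0 + 0) → stopped
Bisimilarity quotient blocks:
  B0 = {p0}
  B1 = {p1}
  B2 = {p2, q4}
  B3 = {p4, q7}
  B4 = {p6, q10}
  B5 = {p8, q12}
  B6 = {p3}
  B7 = {p5}
  B8 = {p7}
  B9 = {q0}
  B10 = {q1}
  B11 = {q3}
  B12 = {q6}
  B13 = {q9}
  B14 = {q11}
  B15 = {q8}
  B16 = {q5}
  B17 = {q2}
p0 ∈ B0, q0 ∈ B9 → different blocks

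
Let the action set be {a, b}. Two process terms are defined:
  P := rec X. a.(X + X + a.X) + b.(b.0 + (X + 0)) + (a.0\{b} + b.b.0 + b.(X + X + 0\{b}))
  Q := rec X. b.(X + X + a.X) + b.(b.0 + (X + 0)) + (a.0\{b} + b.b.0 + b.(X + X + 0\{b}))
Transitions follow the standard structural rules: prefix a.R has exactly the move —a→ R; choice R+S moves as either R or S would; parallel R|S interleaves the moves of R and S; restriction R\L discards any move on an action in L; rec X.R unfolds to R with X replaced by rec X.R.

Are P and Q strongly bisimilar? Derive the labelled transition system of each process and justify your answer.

Reachable graph of P (7 states):
  m0 = rec X. a.(X + X + a.X) + b.(b.0 + (X + 0)) + (a.0\{b} + b.b.0 + b.(X + X + 0\{b})) :: =a=> m1, =a=> m2, =b=> m3, =b=> m4, =b=> m5
  m1 = (rec X. a.(X + X + a.X) + b.(b.0 + (X + 0)) + (a.0\{b} + b.b.0 + b.(X + X + 0\{b}))) + (rec X. a.(X + X + a.X) + b.(b.0 + (X + 0)) + (a.0\{b} + b.b.0 + b.(X + X + 0\{b}))) + a.(rec X. a.(X + X + a.X) + b.(b.0 + (X + 0)) + (a.0\{b} + b.b.0 + b.(X + X + 0\{b}))) :: =a=> m0, =a=> m1, =a=> m2, =b=> m3, =b=> m4, =b=> m5
  m2 = 0\{b} :: (no moves)
  m3 = (rec X. a.(X + X + a.X) + b.(b.0 + (X + 0)) + (a.0\{b} + b.b.0 + b.(X + X + 0\{b}))) + (rec X. a.(X + X + a.X) + b.(b.0 + (X + 0)) + (a.0\{b} + b.b.0 + b.(X + X + 0\{b}))) + 0\{b} :: =a=> m1, =a=> m2, =b=> m3, =b=> m4, =b=> m5
  m4 = b.0 :: =b=> m6
  m5 = b.0 + ((rec X. a.(X + X + a.X) + b.(b.0 + (X + 0)) + (a.0\{b} + b.b.0 + b.(X + X + 0\{b}))) + 0) :: =a=> m1, =a=> m2, =b=> m3, =b=> m4, =b=> m5, =b=> m6
  m6 = 0 :: (no moves)
Reachable graph of Q (7 states):
  n0 = rec X. b.(X + X + a.X) + b.(b.0 + (X + 0)) + (a.0\{b} + b.b.0 + b.(X + X + 0\{b})) :: =a=> n1, =b=> n2, =b=> n3, =b=> n4, =b=> n5
  n1 = 0\{b} :: (no moves)
  n2 = (rec X. b.(X + X + a.X) + b.(b.0 + (X + 0)) + (a.0\{b} + b.b.0 + b.(X + X + 0\{b}))) + (rec X. b.(X + X + a.X) + b.(b.0 + (X + 0)) + (a.0\{b} + b.b.0 + b.(X + X + 0\{b}))) + 0\{b} :: =a=> n1, =b=> n2, =b=> n3, =b=> n4, =b=> n5
  n3 = (rec X. b.(X + X + a.X) + b.(b.0 + (X + 0)) + (a.0\{b} + b.b.0 + b.(X + X + 0\{b}))) + (rec X. b.(X + X + a.X) + b.(b.0 + (X + 0)) + (a.0\{b} + b.b.0 + b.(X + X + 0\{b}))) + a.(rec X. b.(X + X + a.X) + b.(b.0 + (X + 0)) + (a.0\{b} + b.b.0 + b.(X + X + 0\{b}))) :: =a=> n0, =a=> n1, =b=> n2, =b=> n3, =b=> n4, =b=> n5
  n4 = b.0 :: =b=> n6
  n5 = b.0 + ((rec X. b.(X + X + a.X) + b.(b.0 + (X + 0)) + (a.0\{b} + b.b.0 + b.(X + X + 0\{b}))) + 0) :: =a=> n1, =b=> n2, =b=> n3, =b=> n4, =b=> n5, =b=> n6
  n6 = 0 :: (no moves)
Partition-refinement fixed point:
  B0 = {m0, m1, m3}
  B1 = {m4, n4}
  B2 = {m2, m6, n1, n6}
  B3 = {m5}
  B4 = {n0, n2}
  B5 = {n3}
  B6 = {n5}
m0 ∈ B0, n0 ∈ B4 → different blocks

not bisimilar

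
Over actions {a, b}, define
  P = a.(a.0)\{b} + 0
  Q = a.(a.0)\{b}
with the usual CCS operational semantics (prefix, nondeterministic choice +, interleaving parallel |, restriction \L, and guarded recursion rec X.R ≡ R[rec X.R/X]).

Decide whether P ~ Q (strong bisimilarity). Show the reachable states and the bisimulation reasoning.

YES

P's transition system — 3 states:
  u0 = a.(a.0)\{b} + 0 :: —a→ u1
  u1 = (a.0)\{b} :: —a→ u2
  u2 = 0\{b} :: deadlocked
Q's transition system — 3 states:
  v0 = a.(a.0)\{b} :: —a→ v1
  v1 = (a.0)\{b} :: —a→ v2
  v2 = 0\{b} :: deadlocked
Coarsest stable partition (strong bisimilarity classes):
  B0 = {u0, v0}
  B1 = {u1, v1}
  B2 = {u2, v2}
u0 ∈ B0, v0 ∈ B0 → same block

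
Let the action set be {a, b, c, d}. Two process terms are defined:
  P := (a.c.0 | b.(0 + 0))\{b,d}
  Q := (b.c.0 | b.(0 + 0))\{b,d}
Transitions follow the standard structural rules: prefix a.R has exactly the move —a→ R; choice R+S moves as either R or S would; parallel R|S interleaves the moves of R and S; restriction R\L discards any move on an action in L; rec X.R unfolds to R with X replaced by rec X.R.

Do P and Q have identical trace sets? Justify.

trace-distinct — witness ⟨a⟩

Reachable graph of P (3 states):
  m0 = (a.c.0 | b.(0 + 0))\{b,d} has moves -a-> m1
  m1 = (c.0 | b.(0 + 0))\{b,d} has moves -c-> m2
  m2 = (0 | b.(0 + 0))\{b,d} has moves stopped
Reachable graph of Q (1 states):
  n0 = (b.c.0 | b.(0 + 0))\{b,d} has moves stopped
Executing a from P (initial set {m0}):
  [1] a ⇒ {m1}
  P completes σ.
Executing a from Q (initial set {n0}):
  [1] a ⇒ no successor for Q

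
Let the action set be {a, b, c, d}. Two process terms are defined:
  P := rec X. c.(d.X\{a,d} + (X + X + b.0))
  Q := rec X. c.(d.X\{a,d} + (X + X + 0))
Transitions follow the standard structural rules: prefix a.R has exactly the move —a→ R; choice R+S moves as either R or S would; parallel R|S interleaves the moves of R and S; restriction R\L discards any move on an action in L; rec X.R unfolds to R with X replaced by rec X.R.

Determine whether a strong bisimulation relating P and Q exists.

Reachable graph of P (6 states):
  u0 = rec X. c.(d.X\{a,d} + (X + X + b.0)) | -c-> u1
  u1 = d.(rec X. c.(d.X\{a,d} + (X + X + b.0)))\{a,d} + ((rec X. c.(d.X\{a,d} + (X + X + b.0))) + (rec X. c.(d.X\{a,d} + (X + X + b.0))) + b.0) | -b-> u2, -c-> u1, -d-> u3
  u2 = 0 | ·
  u3 = (rec X. c.(d.X\{a,d} + (X + X + b.0)))\{a,d} | -c-> u4
  u4 = (d.(rec X. c.(d.X\{a,d} + (X + X + b.0)))\{a,d} + ((rec X. c.(d.X\{a,d} + (X + X + b.0))) + (rec X. c.(d.X\{a,d} + (X + X + b.0))) + b.0))\{a,d} | -b-> u5, -c-> u4
  u5 = 0\{a,d} | ·
Reachable graph of Q (4 states):
  v0 = rec X. c.(d.X\{a,d} + (X + X + 0)) | -c-> v1
  v1 = d.(rec X. c.(d.X\{a,d} + (X + X + 0)))\{a,d} + ((rec X. c.(d.X\{a,d} + (X + X + 0))) + (rec X. c.(d.X\{a,d} + (X + X + 0))) + 0) | -c-> v1, -d-> v2
  v2 = (rec X. c.(d.X\{a,d} + (X + X + 0)))\{a,d} | -c-> v3
  v3 = (d.(rec X. c.(d.X\{a,d} + (X + X + 0)))\{a,d} + ((rec X. c.(d.X\{a,d} + (X + X + 0))) + (rec X. c.(d.X\{a,d} + (X + X + 0))) + 0))\{a,d} | -c-> v3
Coarsest stable partition (strong bisimilarity classes):
  B0 = {u0}
  B1 = {u1}
  B2 = {u3}
  B3 = {u4}
  B4 = {u2, u5}
  B5 = {v0}
  B6 = {v1}
  B7 = {v2, v3}
u0 ∈ B0, v0 ∈ B5 → different blocks

NO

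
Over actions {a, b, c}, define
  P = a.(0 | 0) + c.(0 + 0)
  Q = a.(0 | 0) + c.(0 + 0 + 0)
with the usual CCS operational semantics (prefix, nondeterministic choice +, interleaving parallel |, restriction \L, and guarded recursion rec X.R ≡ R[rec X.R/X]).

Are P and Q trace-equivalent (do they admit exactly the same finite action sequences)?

YES

P's transition system — 3 states:
  u0 = a.(0 | 0) + c.(0 + 0) | -a-> u1, -c-> u2
  u1 = 0 | 0 | (no moves)
  u2 = 0 + 0 | (no moves)
Q's transition system — 3 states:
  v0 = a.(0 | 0) + c.(0 + 0 + 0) | -a-> v1, -c-> v2
  v1 = 0 | 0 | (no moves)
  v2 = 0 + 0 + 0 | (no moves)
Partition-refinement fixed point:
  B0 = {u0, v0}
  B1 = {u1, u2, v1, v2}
u0 ∈ B0, v0 ∈ B0 → same block
Bisimilar ⇒ trace-equivalent.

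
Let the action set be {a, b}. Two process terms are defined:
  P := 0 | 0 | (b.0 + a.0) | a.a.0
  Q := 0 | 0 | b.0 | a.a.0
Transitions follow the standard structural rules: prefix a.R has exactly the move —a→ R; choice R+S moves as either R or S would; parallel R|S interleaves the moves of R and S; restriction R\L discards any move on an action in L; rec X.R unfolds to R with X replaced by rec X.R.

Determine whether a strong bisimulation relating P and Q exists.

P ≁ Q

Reachable graph of P (6 states):
  p0 = 0 | 0 | (b.0 + a.0) | a.a.0 → -a-> p1, -a-> p2, -b-> p2
  p1 = 0 | 0 | (b.0 + a.0) | a.0 → -a-> p3, -a-> p4, -b-> p4
  p2 = 0 | 0 | 0 | a.a.0 → -a-> p4
  p3 = 0 | 0 | (b.0 + a.0) | 0 → -a-> p5, -b-> p5
  p4 = 0 | 0 | 0 | a.0 → -a-> p5
  p5 = 0 | 0 | 0 | 0 → (no moves)
Reachable graph of Q (6 states):
  q0 = 0 | 0 | b.0 | a.a.0 → -a-> q1, -b-> q2
  q1 = 0 | 0 | b.0 | a.0 → -a-> q3, -b-> q4
  q2 = 0 | 0 | 0 | a.a.0 → -a-> q4
  q3 = 0 | 0 | b.0 | 0 → -b-> q5
  q4 = 0 | 0 | 0 | a.0 → -a-> q5
  q5 = 0 | 0 | 0 | 0 → (no moves)
Partition-refinement fixed point:
  B0 = {p0}
  B1 = {p2, q2}
  B2 = {p4, q4}
  B3 = {p5, q5}
  B4 = {p1}
  B5 = {p3}
  B6 = {q0}
  B7 = {q1}
  B8 = {q3}
p0 ∈ B0, q0 ∈ B6 → different blocks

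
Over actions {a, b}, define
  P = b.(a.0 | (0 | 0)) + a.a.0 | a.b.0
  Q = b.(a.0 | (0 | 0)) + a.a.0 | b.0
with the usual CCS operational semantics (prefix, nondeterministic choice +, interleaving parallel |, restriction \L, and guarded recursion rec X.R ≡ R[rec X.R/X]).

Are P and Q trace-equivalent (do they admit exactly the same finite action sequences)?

LTS(P): 11 reachable states
  u0 = b.(a.0 | (0 | 0)) + a.a.0 | a.b.0 :: -a-> u1, -a-> u2, -b-> u3
  u1 = a.0 | a.b.0 :: -a-> u4, -a-> u5
  u2 = a.a.0 | b.0 :: -a-> u5, -b-> u6
  u3 = a.0 | (0 | 0) :: -a-> u7
  u4 = 0 | a.b.0 :: -a-> u8
  u5 = a.0 | b.0 :: -a-> u8, -b-> u9
  u6 = a.a.0 | 0 :: -a-> u9
  u7 = 0 | (0 | 0) :: ·
  u8 = 0 | b.0 :: -b-> u10
  u9 = a.0 | 0 :: -a-> u10
  u10 = 0 | 0 :: ·
LTS(Q): 8 reachable states
  v0 = b.(a.0 | (0 | 0)) + a.a.0 | b.0 :: -a-> v1, -b-> v2, -b-> v3
  v1 = a.0 | b.0 :: -a-> v4, -b-> v5
  v2 = a.0 | (0 | 0) :: -a-> v6
  v3 = a.a.0 | 0 :: -a-> v5
  v4 = 0 | b.0 :: -b-> v7
  v5 = a.0 | 0 :: -a-> v7
  v6 = 0 | (0 | 0) :: ·
  v7 = 0 | 0 :: ·
Trace ⟨aaa⟩ through P, begin at {u0}:
  after a @ step 1: {u1, u2}
  after a @ step 2: {u4, u5}
  after a @ step 3: {u8}
  ✓ P
Trace ⟨aaa⟩ through Q, begin at {v0}:
  after a @ step 1: {v1}
  after a @ step 2: {v4}
  after a @ step 3: no successor for Q

trace-distinct — witness ⟨aaa⟩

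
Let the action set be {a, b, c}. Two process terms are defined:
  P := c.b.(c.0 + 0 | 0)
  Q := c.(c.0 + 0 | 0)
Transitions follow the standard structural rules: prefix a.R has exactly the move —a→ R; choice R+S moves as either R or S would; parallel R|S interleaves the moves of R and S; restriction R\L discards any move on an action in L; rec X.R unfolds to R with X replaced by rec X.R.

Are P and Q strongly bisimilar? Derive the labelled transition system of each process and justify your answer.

not bisimilar

Reachable graph of P (4 states):
  u0 = c.b.(c.0 + 0 | 0) has moves ··c··> u1
  u1 = b.(c.0 + 0 | 0) has moves ··b··> u2
  u2 = c.0 + 0 | 0 has moves ··c··> u3
  u3 = 0 has moves stopped
Reachable graph of Q (3 states):
  v0 = c.(c.0 + 0 | 0) has moves ··c··> v1
  v1 = c.0 + 0 | 0 has moves ··c··> v2
  v2 = 0 has moves stopped
Bisimilarity quotient blocks:
  B0 = {u0}
  B1 = {u1}
  B2 = {u2, v1}
  B3 = {u3, v2}
  B4 = {v0}
u0 ∈ B0, v0 ∈ B4 → different blocks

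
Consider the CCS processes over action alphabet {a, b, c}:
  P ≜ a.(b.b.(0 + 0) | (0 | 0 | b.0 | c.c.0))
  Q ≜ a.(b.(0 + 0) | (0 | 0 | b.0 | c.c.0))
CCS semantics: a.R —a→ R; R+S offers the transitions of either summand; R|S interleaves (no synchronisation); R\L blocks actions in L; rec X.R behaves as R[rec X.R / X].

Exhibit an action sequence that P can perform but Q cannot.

P's transition system — 19 states:
  m0 = a.(b.b.(0 + 0) | (0 | 0 | b.0 | c.c.0)) → -a-> m1
  m1 = b.b.(0 + 0) | (0 | 0 | b.0 | c.c.0) → -b-> m2, -b-> m3, -c-> m4
  m2 = b.(0 + 0) | (0 | 0 | b.0 | c.c.0) → -b-> m5, -b-> m6, -c-> m7
  m3 = b.b.(0 + 0) | (0 | 0 | 0 | c.c.0) → -b-> m6, -c-> m8
  m4 = b.b.(0 + 0) | (0 | 0 | b.0 | c.0) → -b-> m7, -b-> m8, -c-> m9
  m5 = (0 + 0) | (0 | 0 | b.0 | c.c.0) → -b-> m10, -c-> m11
  m6 = b.(0 + 0) | (0 | 0 | 0 | c.c.0) → -b-> m10, -c-> m12
  m7 = b.(0 + 0) | (0 | 0 | b.0 | c.0) → -b-> m11, -b-> m12, -c-> m13
  m8 = b.b.(0 + 0) | (0 | 0 | 0 | c.0) → -b-> m12, -c-> m14
  m9 = b.b.(0 + 0) | (0 | 0 | b.0 | 0) → -b-> m13, -b-> m14
  m10 = (0 + 0) | (0 | 0 | 0 | c.c.0) → -c-> m15
  m11 = (0 + 0) | (0 | 0 | b.0 | c.0) → -b-> m15, -c-> m16
  m12 = b.(0 + 0) | (0 | 0 | 0 | c.0) → -b-> m15, -c-> m17
  m13 = b.(0 + 0) | (0 | 0 | b.0 | 0) → -b-> m16, -b-> m17
  m14 = b.b.(0 + 0) | (0 | 0 | 0 | 0) → -b-> m17
  m15 = (0 + 0) | (0 | 0 | 0 | c.0) → -c-> m18
  m16 = (0 + 0) | (0 | 0 | b.0 | 0) → -b-> m18
  m17 = b.(0 + 0) | (0 | 0 | 0 | 0) → -b-> m18
  m18 = (0 + 0) | (0 | 0 | 0 | 0) → stopped
Q's transition system — 13 states:
  n0 = a.(b.(0 + 0) | (0 | 0 | b.0 | c.c.0)) → -a-> n1
  n1 = b.(0 + 0) | (0 | 0 | b.0 | c.c.0) → -b-> n2, -b-> n3, -c-> n4
  n2 = (0 + 0) | (0 | 0 | b.0 | c.c.0) → -b-> n5, -c-> n6
  n3 = b.(0 + 0) | (0 | 0 | 0 | c.c.0) → -b-> n5, -c-> n7
  n4 = b.(0 + 0) | (0 | 0 | b.0 | c.0) → -b-> n6, -b-> n7, -c-> n8
  n5 = (0 + 0) | (0 | 0 | 0 | c.c.0) → -c-> n9
  n6 = (0 + 0) | (0 | 0 | b.0 | c.0) → -b-> n9, -c-> n10
  n7 = b.(0 + 0) | (0 | 0 | 0 | c.0) → -b-> n9, -c-> n11
  n8 = b.(0 + 0) | (0 | 0 | b.0 | 0) → -b-> n10, -b-> n11
  n9 = (0 + 0) | (0 | 0 | 0 | c.0) → -c-> n12
  n10 = (0 + 0) | (0 | 0 | b.0 | 0) → -b-> n12
  n11 = b.(0 + 0) | (0 | 0 | 0 | 0) → -b-> n12
  n12 = (0 + 0) | (0 | 0 | 0 | 0) → stopped
Executing abbb from P (initial set {m0}):
  [1] a ⇒ {m1}
  [2] b ⇒ {m2, m3}
  [3] b ⇒ {m5, m6}
  [4] b ⇒ {m10}
  — P admits the full trace.
Executing abbb from Q (initial set {n0}):
  [1] a ⇒ {n1}
  [2] b ⇒ {n2, n3}
  [3] b ⇒ {n5}
  [4] b ⇒ ∅  — Q cannot continue

abbb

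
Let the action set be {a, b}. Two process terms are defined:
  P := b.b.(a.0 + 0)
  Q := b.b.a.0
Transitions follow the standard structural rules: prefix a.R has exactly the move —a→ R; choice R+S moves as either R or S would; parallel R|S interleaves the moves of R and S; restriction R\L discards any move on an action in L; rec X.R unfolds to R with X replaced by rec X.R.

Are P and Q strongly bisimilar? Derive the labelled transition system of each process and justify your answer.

bisimilar

LTS(P): 4 reachable states
  u0 = b.b.(a.0 + 0) | -b-> u1
  u1 = b.(a.0 + 0) | -b-> u2
  u2 = a.0 + 0 | -a-> u3
  u3 = 0 | ∅
LTS(Q): 4 reachable states
  v0 = b.b.a.0 | -b-> v1
  v1 = b.a.0 | -b-> v2
  v2 = a.0 | -a-> v3
  v3 = 0 | ∅
Bisimilarity quotient blocks:
  B0 = {u0, v0}
  B1 = {u1, v1}
  B2 = {u2, v2}
  B3 = {u3, v3}
u0 ∈ B0, v0 ∈ B0 → same block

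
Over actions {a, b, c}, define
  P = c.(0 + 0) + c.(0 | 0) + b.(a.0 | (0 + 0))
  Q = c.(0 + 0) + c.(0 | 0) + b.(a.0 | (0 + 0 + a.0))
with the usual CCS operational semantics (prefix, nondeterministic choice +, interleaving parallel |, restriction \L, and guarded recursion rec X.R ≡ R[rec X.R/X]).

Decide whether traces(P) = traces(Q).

traces(P) ≠ traces(Q) — witness ⟨baa⟩

Reachable graph of P (5 states):
  m0 = c.(0 + 0) + c.(0 | 0) + b.(a.0 | (0 + 0)) has moves =b=> m1, =c=> m2, =c=> m3
  m1 = a.0 | (0 + 0) has moves =a=> m4
  m2 = 0 + 0 has moves stopped
  m3 = 0 | 0 has moves stopped
  m4 = 0 | (0 + 0) has moves stopped
Reachable graph of Q (6 states):
  n0 = c.(0 + 0) + c.(0 | 0) + b.(a.0 | (0 + 0 + a.0)) has moves =b=> n1, =c=> n2, =c=> n3
  n1 = a.0 | (0 + 0 + a.0) has moves =a=> n4, =a=> n5
  n2 = 0 + 0 has moves stopped
  n3 = 0 | 0 has moves stopped
  n4 = 0 | (0 + 0 + a.0) has moves =a=> n3
  n5 = a.0 | 0 has moves =a=> n3
Executing baa from Q (initial set {n0}):
  step 1 (b): {n1}
  step 2 (a): {n4, n5}
  step 3 (a): {n3}
  — Q admits the full trace.
Executing baa from P (initial set {m0}):
  step 1 (b): {m1}
  step 2 (a): {m4}
  step 3 (a): ∅ (P stuck)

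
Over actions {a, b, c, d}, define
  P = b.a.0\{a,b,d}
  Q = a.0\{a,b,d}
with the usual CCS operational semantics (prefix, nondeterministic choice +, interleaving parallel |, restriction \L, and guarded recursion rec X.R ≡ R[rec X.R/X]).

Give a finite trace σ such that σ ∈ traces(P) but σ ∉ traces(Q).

Reachable graph of P (3 states):
  s0 = b.a.0\{a,b,d} ⊢ —b→ s1
  s1 = a.0\{a,b,d} ⊢ —a→ s2
  s2 = 0\{a,b,d} ⊢ ∅
Reachable graph of Q (2 states):
  t0 = a.0\{a,b,d} ⊢ —a→ t1
  t1 = 0\{a,b,d} ⊢ ∅
Trace ⟨b⟩ through P, begin at {s0}:
  [1] b ⇒ {s1}
  — P admits the full trace.
Trace ⟨b⟩ through Q, begin at {t0}:
  [1] b ⇒ no successor for Q

b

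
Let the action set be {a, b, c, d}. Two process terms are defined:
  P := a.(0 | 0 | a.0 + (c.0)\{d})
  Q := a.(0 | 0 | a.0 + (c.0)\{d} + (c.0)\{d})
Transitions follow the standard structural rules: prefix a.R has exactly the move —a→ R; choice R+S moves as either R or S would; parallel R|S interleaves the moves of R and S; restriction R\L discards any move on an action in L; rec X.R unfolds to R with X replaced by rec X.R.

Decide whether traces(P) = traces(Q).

Reachable graph of P (4 states):
  m0 = a.(0 | 0 | a.0 + (c.0)\{d}) → -a-> m1
  m1 = 0 | 0 | a.0 + (c.0)\{d} → -a-> m2, -c-> m3
  m2 = 0 | 0 | 0 → ·
  m3 = 0\{d} → ·
Reachable graph of Q (4 states):
  n0 = a.(0 | 0 | a.0 + (c.0)\{d} + (c.0)\{d}) → -a-> n1
  n1 = 0 | 0 | a.0 + (c.0)\{d} + (c.0)\{d} → -a-> n2, -c-> n3
  n2 = 0 | 0 | 0 → ·
  n3 = 0\{d} → ·
Partition-refinement fixed point:
  B0 = {m0, n0}
  B1 = {m1, n1}
  B2 = {m2, m3, n2, n3}
m0 ∈ B0, n0 ∈ B0 → same block
Bisimilar ⇒ trace-equivalent.

trace-equivalent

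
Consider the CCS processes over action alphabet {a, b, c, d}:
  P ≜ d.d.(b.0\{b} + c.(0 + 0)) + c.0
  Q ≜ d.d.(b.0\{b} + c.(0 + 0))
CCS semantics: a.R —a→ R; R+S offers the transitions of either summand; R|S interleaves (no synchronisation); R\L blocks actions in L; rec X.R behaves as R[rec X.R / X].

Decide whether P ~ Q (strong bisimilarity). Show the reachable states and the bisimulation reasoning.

not bisimilar

LTS(P): 6 reachable states
  p0 = d.d.(b.0\{b} + c.(0 + 0)) + c.0 :: =c=> p1, =d=> p2
  p1 = 0 :: ·
  p2 = d.(b.0\{b} + c.(0 + 0)) :: =d=> p3
  p3 = b.0\{b} + c.(0 + 0) :: =b=> p4, =c=> p5
  p4 = 0\{b} :: ·
  p5 = 0 + 0 :: ·
LTS(Q): 5 reachable states
  q0 = d.d.(b.0\{b} + c.(0 + 0)) :: =d=> q1
  q1 = d.(b.0\{b} + c.(0 + 0)) :: =d=> q2
  q2 = b.0\{b} + c.(0 + 0) :: =b=> q3, =c=> q4
  q3 = 0\{b} :: ·
  q4 = 0 + 0 :: ·
Bisimilarity quotient blocks:
  B0 = {p0}
  B1 = {p2, q1}
  B2 = {p3, q2}
  B3 = {p1, p4, p5, q3, q4}
  B4 = {q0}
p0 ∈ B0, q0 ∈ B4 → different blocks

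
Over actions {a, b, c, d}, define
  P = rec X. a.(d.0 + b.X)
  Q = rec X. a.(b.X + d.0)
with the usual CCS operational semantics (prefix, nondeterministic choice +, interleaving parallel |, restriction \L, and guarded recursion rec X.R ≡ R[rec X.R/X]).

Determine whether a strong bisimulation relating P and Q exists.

Reachable graph of P (3 states):
  m0 = rec X. a.(d.0 + b.X) :: --a--▸ m1
  m1 = d.0 + b.(rec X. a.(d.0 + b.X)) :: --b--▸ m0, --d--▸ m2
  m2 = 0 :: stopped
Reachable graph of Q (3 states):
  n0 = rec X. a.(b.X + d.0) :: --a--▸ n1
  n1 = b.(rec X. a.(b.X + d.0)) + d.0 :: --b--▸ n0, --d--▸ n2
  n2 = 0 :: stopped
Coarsest stable partition (strong bisimilarity classes):
  B0 = {m0, n0}
  B1 = {m1, n1}
  B2 = {m2, n2}
m0 ∈ B0, n0 ∈ B0 → same block

P ~ Q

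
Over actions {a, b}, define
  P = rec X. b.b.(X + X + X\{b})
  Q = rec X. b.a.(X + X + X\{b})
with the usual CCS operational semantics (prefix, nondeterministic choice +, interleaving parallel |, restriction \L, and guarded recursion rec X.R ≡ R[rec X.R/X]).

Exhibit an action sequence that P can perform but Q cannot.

Reachable graph of P (3 states):
  u0 = rec X. b.b.(X + X + X\{b}) → —b→ u1
  u1 = b.((rec X. b.b.(X + X + X\{b})) + (rec X. b.b.(X + X + X\{b})) + (rec X. b.b.(X + X + X\{b}))\{b}) → —b→ u2
  u2 = (rec X. b.b.(X + X + X\{b})) + (rec X. b.b.(X + X + X\{b})) + (rec X. b.b.(X + X + X\{b}))\{b} → —b→ u1
Reachable graph of Q (3 states):
  v0 = rec X. b.a.(X + X + X\{b}) → —b→ v1
  v1 = a.((rec X. b.a.(X + X + X\{b})) + (rec X. b.a.(X + X + X\{b})) + (rec X. b.a.(X + X + X\{b}))\{b}) → —a→ v2
  v2 = (rec X. b.a.(X + X + X\{b})) + (rec X. b.a.(X + X + X\{b})) + (rec X. b.a.(X + X + X\{b}))\{b} → —b→ v1
Run σ = ⟨bb⟩ on P: start {u0}
  [1] b ⇒ {u1}
  [2] b ⇒ {u2}
  P completes σ.
Run σ = ⟨bb⟩ on Q: start {v0}
  [1] b ⇒ {v1}
  [2] b ⇒ ∅ (Q stuck)

bb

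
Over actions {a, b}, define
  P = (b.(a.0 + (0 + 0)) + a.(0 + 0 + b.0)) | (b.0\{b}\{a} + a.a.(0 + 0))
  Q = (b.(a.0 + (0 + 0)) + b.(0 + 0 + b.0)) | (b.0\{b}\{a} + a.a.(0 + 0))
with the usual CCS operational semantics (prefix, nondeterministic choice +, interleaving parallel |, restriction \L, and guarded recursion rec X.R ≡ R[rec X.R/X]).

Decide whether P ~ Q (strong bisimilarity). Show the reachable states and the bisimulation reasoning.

not bisimilar

P's transition system — 16 states:
  s0 = (b.(a.0 + (0 + 0)) + a.(0 + 0 + b.0)) | (b.0\{b}\{a} + a.a.(0 + 0)) → —a→ s1, —a→ s2, —b→ s3, —b→ s4
  s1 = (0 + 0 + b.0) | (b.0\{b}\{a} + a.a.(0 + 0)) → —a→ s5, —b→ s6, —b→ s7
  s2 = (b.(a.0 + (0 + 0)) + a.(0 + 0 + b.0)) | a.(0 + 0) → —a→ s5, —a→ s8, —b→ s9
  s3 = (a.0 + (0 + 0)) | (b.0\{b}\{a} + a.a.(0 + 0)) → —a→ s7, —a→ s9, —b→ s10
  s4 = (b.(a.0 + (0 + 0)) + a.(0 + 0 + b.0)) | 0\{b}\{a} → —a→ s6, —b→ s10
  s5 = (0 + 0 + b.0) | a.(0 + 0) → —a→ s11, —b→ s12
  s6 = (0 + 0 + b.0) | 0\{b}\{a} → —b→ s13
  s7 = 0 | (b.0\{b}\{a} + a.a.(0 + 0)) → —a→ s12, —b→ s13
  s8 = (b.(a.0 + (0 + 0)) + a.(0 + 0 + b.0)) | (0 + 0) → —a→ s11, —b→ s14
  s9 = (a.0 + (0 + 0)) | a.(0 + 0) → —a→ s12, —a→ s14
  s10 = (a.0 + (0 + 0)) | 0\{b}\{a} → —a→ s13
  s11 = (0 + 0 + b.0) | (0 + 0) → —b→ s15
  s12 = 0 | a.(0 + 0) → —a→ s15
  s13 = 0 | 0\{b}\{a} → ·
  s14 = (a.0 + (0 + 0)) | (0 + 0) → —a→ s15
  s15 = 0 | (0 + 0) → ·
Q's transition system — 16 states:
  t0 = (b.(a.0 + (0 + 0)) + b.(0 + 0 + b.0)) | (b.0\{b}\{a} + a.a.(0 + 0)) → —a→ t1, —b→ t2, —b→ t3, —b→ t4
  t1 = (b.(a.0 + (0 + 0)) + b.(0 + 0 + b.0)) | a.(0 + 0) → —a→ t5, —b→ t6, —b→ t7
  t2 = (0 + 0 + b.0) | (b.0\{b}\{a} + a.a.(0 + 0)) → —a→ t6, —b→ t8, —b→ t9
  t3 = (a.0 + (0 + 0)) | (b.0\{b}\{a} + a.a.(0 + 0)) → —a→ t7, —a→ t9, —b→ t10
  t4 = (b.(a.0 + (0 + 0)) + b.(0 + 0 + b.0)) | 0\{b}\{a} → —b→ t10, —b→ t8
  t5 = (b.(a.0 + (0 + 0)) + b.(0 + 0 + b.0)) | (0 + 0) → —b→ t11, —b→ t12
  t6 = (0 + 0 + b.0) | a.(0 + 0) → —a→ t11, —b→ t13
  t7 = (a.0 + (0 + 0)) | a.(0 + 0) → —a→ t12, —a→ t13
  t8 = (0 + 0 + b.0) | 0\{b}\{a} → —b→ t14
  t9 = 0 | (b.0\{b}\{a} + a.a.(0 + 0)) → —a→ t13, —b→ t14
  t10 = (a.0 + (0 + 0)) | 0\{b}\{a} → —a→ t14
  t11 = (0 + 0 + b.0) | (0 + 0) → —b→ t15
  t12 = (a.0 + (0 + 0)) | (0 + 0) → —a→ t15
  t13 = 0 | a.(0 + 0) → —a→ t15
  t14 = 0 | 0\{b}\{a} → ·
  t15 = 0 | (0 + 0) → ·
Bisimilarity quotient blocks:
  B0 = {s0}
  B1 = {s3, t3}
  B2 = {s9, t7}
  B3 = {s10, s12, s14, t10, t12, t13}
  B4 = {s13, s15, t14, t15}
  B5 = {s7, t9}
  B6 = {s1, t2}
  B7 = {s11, s6, t11, t8}
  B8 = {s4, s5, s8, t6}
  B9 = {s2}
  B10 = {t0}
  B11 = {t1}
  B12 = {t4, t5}
s0 ∈ B0, t0 ∈ B10 → different blocks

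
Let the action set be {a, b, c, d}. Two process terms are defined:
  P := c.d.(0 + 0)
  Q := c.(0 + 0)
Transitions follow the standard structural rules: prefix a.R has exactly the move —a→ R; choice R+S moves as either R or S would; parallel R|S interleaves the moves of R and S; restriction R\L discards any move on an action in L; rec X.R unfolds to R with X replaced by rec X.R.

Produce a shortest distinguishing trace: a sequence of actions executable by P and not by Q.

Reachable graph of P (3 states):
  m0 = c.d.(0 + 0) has moves ··c··> m1
  m1 = d.(0 + 0) has moves ··d··> m2
  m2 = 0 + 0 has moves stopped
Reachable graph of Q (2 states):
  n0 = c.(0 + 0) has moves ··c··> n1
  n1 = 0 + 0 has moves stopped
Executing cd from P (initial set {m0}):
  step 1 (c): {m1}
  step 2 (d): {m2}
  — P admits the full trace.
Executing cd from Q (initial set {n0}):
  step 1 (c): {n1}
  step 2 (d): ∅  — Q cannot continue

cd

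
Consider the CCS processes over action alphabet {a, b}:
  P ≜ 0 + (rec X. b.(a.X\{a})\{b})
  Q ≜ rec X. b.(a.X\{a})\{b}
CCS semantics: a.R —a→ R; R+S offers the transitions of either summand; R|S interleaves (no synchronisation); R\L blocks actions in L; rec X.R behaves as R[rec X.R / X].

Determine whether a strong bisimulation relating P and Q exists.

YES

P's transition system — 3 states:
  p0 = 0 + (rec X. b.(a.X\{a})\{b}) has moves -b-> p1
  p1 = (a.(rec X. b.(a.X\{a})\{b})\{a})\{b} has moves -a-> p2
  p2 = (rec X. b.(a.X\{a})\{b})\{a}\{b} has moves ∅
Q's transition system — 3 states:
  q0 = rec X. b.(a.X\{a})\{b} has moves -b-> q1
  q1 = (a.(rec X. b.(a.X\{a})\{b})\{a})\{b} has moves -a-> q2
  q2 = (rec X. b.(a.X\{a})\{b})\{a}\{b} has moves ∅
Partition-refinement fixed point:
  B0 = {p0, q0}
  B1 = {p1, q1}
  B2 = {p2, q2}
p0 ∈ B0, q0 ∈ B0 → same block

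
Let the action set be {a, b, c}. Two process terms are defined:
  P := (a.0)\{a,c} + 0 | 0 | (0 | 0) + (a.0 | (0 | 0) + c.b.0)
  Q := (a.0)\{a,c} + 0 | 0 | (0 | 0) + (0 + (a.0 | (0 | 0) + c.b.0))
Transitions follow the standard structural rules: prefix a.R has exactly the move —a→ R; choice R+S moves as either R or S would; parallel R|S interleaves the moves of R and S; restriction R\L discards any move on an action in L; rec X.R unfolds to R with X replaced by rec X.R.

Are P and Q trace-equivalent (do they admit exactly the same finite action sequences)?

trace-equivalent

Reachable graph of P (4 states):
  s0 = (a.0)\{a,c} + 0 | 0 | (0 | 0) + (a.0 | (0 | 0) + c.b.0) has moves -a-> s1, -c-> s2
  s1 = 0 | (0 | 0) has moves (no moves)
  s2 = b.0 has moves -b-> s3
  s3 = 0 has moves (no moves)
Reachable graph of Q (4 states):
  t0 = (a.0)\{a,c} + 0 | 0 | (0 | 0) + (0 + (a.0 | (0 | 0) + c.b.0)) has moves -a-> t1, -c-> t2
  t1 = 0 | (0 | 0) has moves (no moves)
  t2 = b.0 has moves -b-> t3
  t3 = 0 has moves (no moves)
Coarsest stable partition (strong bisimilarity classes):
  B0 = {s0, t0}
  B1 = {s1, s3, t1, t3}
  B2 = {s2, t2}
s0 ∈ B0, t0 ∈ B0 → same block
Bisimilar ⇒ trace-equivalent.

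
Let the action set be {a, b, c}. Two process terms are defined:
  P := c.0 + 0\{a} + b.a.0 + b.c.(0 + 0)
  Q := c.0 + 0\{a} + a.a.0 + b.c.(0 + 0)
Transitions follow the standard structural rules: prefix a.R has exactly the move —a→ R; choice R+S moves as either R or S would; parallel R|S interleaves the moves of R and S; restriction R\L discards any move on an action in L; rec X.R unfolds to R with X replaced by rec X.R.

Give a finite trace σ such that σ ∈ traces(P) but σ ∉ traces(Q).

ba

LTS(P): 5 reachable states
  u0 = c.0 + 0\{a} + b.a.0 + b.c.(0 + 0) | --b--▸ u1, --b--▸ u2, --c--▸ u3
  u1 = a.0 | --a--▸ u3
  u2 = c.(0 + 0) | --c--▸ u4
  u3 = 0 | deadlocked
  u4 = 0 + 0 | deadlocked
LTS(Q): 5 reachable states
  v0 = c.0 + 0\{a} + a.a.0 + b.c.(0 + 0) | --a--▸ v1, --b--▸ v2, --c--▸ v3
  v1 = a.0 | --a--▸ v3
  v2 = c.(0 + 0) | --c--▸ v4
  v3 = 0 | deadlocked
  v4 = 0 + 0 | deadlocked
Executing ba from P (initial set {u0}):
  after b @ step 1: {u1, u2}
  after a @ step 2: {u3}
  — P admits the full trace.
Executing ba from Q (initial set {v0}):
  after b @ step 1: {v2}
  after a @ step 2: no successor for Q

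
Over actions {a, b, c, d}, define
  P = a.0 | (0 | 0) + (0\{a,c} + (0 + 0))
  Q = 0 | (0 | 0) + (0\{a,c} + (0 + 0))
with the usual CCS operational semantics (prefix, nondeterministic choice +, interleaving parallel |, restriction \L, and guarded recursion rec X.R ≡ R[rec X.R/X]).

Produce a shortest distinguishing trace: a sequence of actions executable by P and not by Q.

a

P's transition system — 2 states:
  s0 = a.0 | (0 | 0) + (0\{a,c} + (0 + 0)) has moves -a-> s1
  s1 = 0 | (0 | 0) has moves stopped
Q's transition system — 1 states:
  t0 = 0 | (0 | 0) + (0\{a,c} + (0 + 0)) has moves stopped
Executing a from P (initial set {s0}):
  [1] a ⇒ {s1}
  P completes σ.
Executing a from Q (initial set {t0}):
  [1] a ⇒ no successor for Q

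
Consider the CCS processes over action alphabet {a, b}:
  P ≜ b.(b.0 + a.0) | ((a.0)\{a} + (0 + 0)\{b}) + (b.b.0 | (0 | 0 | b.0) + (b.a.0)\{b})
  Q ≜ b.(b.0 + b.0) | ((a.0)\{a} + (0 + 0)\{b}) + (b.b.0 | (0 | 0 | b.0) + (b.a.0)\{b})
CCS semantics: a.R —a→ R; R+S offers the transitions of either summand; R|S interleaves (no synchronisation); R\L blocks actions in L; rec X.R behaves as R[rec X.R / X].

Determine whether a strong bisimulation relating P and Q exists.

P ≁ Q

LTS(P): 8 reachable states
  p0 = b.(b.0 + a.0) | ((a.0)\{a} + (0 + 0)\{b}) + (b.b.0 | (0 | 0 | b.0) + (b.a.0)\{b}) | =b=> p1, =b=> p2, =b=> p3
  p1 = (b.0 + a.0) | ((a.0)\{a} + (0 + 0)\{b}) | =a=> p4, =b=> p4
  p2 = b.0 | (0 | 0 | b.0) | =b=> p5, =b=> p6
  p3 = b.b.0 | (0 | 0 | 0) | =b=> p6
  p4 = 0 | ((a.0)\{a} + (0 + 0)\{b}) | deadlocked
  p5 = 0 | (0 | 0 | b.0) | =b=> p7
  p6 = b.0 | (0 | 0 | 0) | =b=> p7
  p7 = 0 | (0 | 0 | 0) | deadlocked
LTS(Q): 8 reachable states
  q0 = b.(b.0 + b.0) | ((a.0)\{a} + (0 + 0)\{b}) + (b.b.0 | (0 | 0 | b.0) + (b.a.0)\{b}) | =b=> q1, =b=> q2, =b=> q3
  q1 = (b.0 + b.0) | ((a.0)\{a} + (0 + 0)\{b}) | =b=> q4
  q2 = b.0 | (0 | 0 | b.0) | =b=> q5, =b=> q6
  q3 = b.b.0 | (0 | 0 | 0) | =b=> q6
  q4 = 0 | ((a.0)\{a} + (0 + 0)\{b}) | deadlocked
  q5 = 0 | (0 | 0 | b.0) | =b=> q7
  q6 = b.0 | (0 | 0 | 0) | =b=> q7
  q7 = 0 | (0 | 0 | 0) | deadlocked
Partition-refinement fixed point:
  B0 = {p0}
  B1 = {p2, p3, q2, q3}
  B2 = {p5, p6, q1, q5, q6}
  B3 = {p4, p7, q4, q7}
  B4 = {p1}
  B5 = {q0}
p0 ∈ B0, q0 ∈ B5 → different blocks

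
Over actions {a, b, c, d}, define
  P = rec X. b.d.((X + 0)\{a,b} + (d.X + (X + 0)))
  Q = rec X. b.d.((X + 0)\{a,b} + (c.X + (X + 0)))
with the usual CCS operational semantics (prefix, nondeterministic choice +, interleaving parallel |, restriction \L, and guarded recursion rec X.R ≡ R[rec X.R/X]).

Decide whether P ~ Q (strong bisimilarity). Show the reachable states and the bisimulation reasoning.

Reachable graph of P (3 states):
  s0 = rec X. b.d.((X + 0)\{a,b} + (d.X + (X + 0))) | —b→ s1
  s1 = d.(((rec X. b.d.((X + 0)\{a,b} + (d.X + (X + 0)))) + 0)\{a,b} + (d.(rec X. b.d.((X + 0)\{a,b} + (d.X + (X + 0)))) + ((rec X. b.d.((X + 0)\{a,b} + (d.X + (X + 0)))) + 0))) | —d→ s2
  s2 = ((rec X. b.d.((X + 0)\{a,b} + (d.X + (X + 0)))) + 0)\{a,b} + (d.(rec X. b.d.((X + 0)\{a,b} + (d.X + (X + 0)))) + ((rec X. b.d.((X + 0)\{a,b} + (d.X + (X + 0)))) + 0)) | —b→ s1, —d→ s0
Reachable graph of Q (3 states):
  t0 = rec X. b.d.((X + 0)\{a,b} + (c.X + (X + 0))) | —b→ t1
  t1 = d.(((rec X. b.d.((X + 0)\{a,b} + (c.X + (X + 0)))) + 0)\{a,b} + (c.(rec X. b.d.((X + 0)\{a,b} + (c.X + (X + 0)))) + ((rec X. b.d.((X + 0)\{a,b} + (c.X + (X + 0)))) + 0))) | —d→ t2
  t2 = ((rec X. b.d.((X + 0)\{a,b} + (c.X + (X + 0)))) + 0)\{a,b} + (c.(rec X. b.d.((X + 0)\{a,b} + (c.X + (X + 0)))) + ((rec X. b.d.((X + 0)\{a,b} + (c.X + (X + 0)))) + 0)) | —b→ t1, —c→ t0
Partition-refinement fixed point:
  B0 = {s0}
  B1 = {s1}
  B2 = {s2}
  B3 = {t0}
  B4 = {t1}
  B5 = {t2}
s0 ∈ B0, t0 ∈ B3 → different blocks

P ≁ Q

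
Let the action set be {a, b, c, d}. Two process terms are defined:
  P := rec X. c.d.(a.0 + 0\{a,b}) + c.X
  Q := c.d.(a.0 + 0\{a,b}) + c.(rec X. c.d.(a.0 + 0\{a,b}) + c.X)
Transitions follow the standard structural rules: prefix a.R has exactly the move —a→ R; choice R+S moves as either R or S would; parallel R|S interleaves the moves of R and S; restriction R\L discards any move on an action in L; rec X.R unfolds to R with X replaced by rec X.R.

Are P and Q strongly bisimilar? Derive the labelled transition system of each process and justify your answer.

YES

P's transition system — 4 states:
  u0 = rec X. c.d.(a.0 + 0\{a,b}) + c.X :: —c→ u0, —c→ u1
  u1 = d.(a.0 + 0\{a,b}) :: —d→ u2
  u2 = a.0 + 0\{a,b} :: —a→ u3
  u3 = 0 :: (no moves)
Q's transition system — 5 states:
  v0 = c.d.(a.0 + 0\{a,b}) + c.(rec X. c.d.(a.0 + 0\{a,b}) + c.X) :: —c→ v1, —c→ v2
  v1 = d.(a.0 + 0\{a,b}) :: —d→ v3
  v2 = rec X. c.d.(a.0 + 0\{a,b}) + c.X :: —c→ v1, —c→ v2
  v3 = a.0 + 0\{a,b} :: —a→ v4
  v4 = 0 :: (no moves)
Partition-refinement fixed point:
  B0 = {u0, v0, v2}
  B1 = {u1, v1}
  B2 = {u2, v3}
  B3 = {u3, v4}
u0 ∈ B0, v0 ∈ B0 → same block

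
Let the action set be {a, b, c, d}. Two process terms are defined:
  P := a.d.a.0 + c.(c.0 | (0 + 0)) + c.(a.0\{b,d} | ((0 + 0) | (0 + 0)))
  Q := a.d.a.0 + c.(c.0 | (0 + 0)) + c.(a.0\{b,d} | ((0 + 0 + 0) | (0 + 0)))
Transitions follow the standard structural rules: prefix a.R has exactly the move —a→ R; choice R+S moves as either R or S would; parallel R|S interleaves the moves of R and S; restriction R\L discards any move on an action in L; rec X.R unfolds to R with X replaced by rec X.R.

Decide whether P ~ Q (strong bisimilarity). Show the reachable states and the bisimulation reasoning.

Reachable graph of P (8 states):
  s0 = a.d.a.0 + c.(c.0 | (0 + 0)) + c.(a.0\{b,d} | ((0 + 0) | (0 + 0))) ⊢ —a→ s1, —c→ s2, —c→ s3
  s1 = d.a.0 ⊢ —d→ s4
  s2 = a.0\{b,d} | ((0 + 0) | (0 + 0)) ⊢ —a→ s5
  s3 = c.0 | (0 + 0) ⊢ —c→ s6
  s4 = a.0 ⊢ —a→ s7
  s5 = 0\{b,d} | ((0 + 0) | (0 + 0)) ⊢ deadlocked
  s6 = 0 | (0 + 0) ⊢ deadlocked
  s7 = 0 ⊢ deadlocked
Reachable graph of Q (8 states):
  t0 = a.d.a.0 + c.(c.0 | (0 + 0)) + c.(a.0\{b,d} | ((0 + 0 + 0) | (0 + 0))) ⊢ —a→ t1, —c→ t2, —c→ t3
  t1 = d.a.0 ⊢ —d→ t4
  t2 = a.0\{b,d} | ((0 + 0 + 0) | (0 + 0)) ⊢ —a→ t5
  t3 = c.0 | (0 + 0) ⊢ —c→ t6
  t4 = a.0 ⊢ —a→ t7
  t5 = 0\{b,d} | ((0 + 0 + 0) | (0 + 0)) ⊢ deadlocked
  t6 = 0 | (0 + 0) ⊢ deadlocked
  t7 = 0 ⊢ deadlocked
Bisimilarity quotient blocks:
  B0 = {s0, t0}
  B1 = {s3, t3}
  B2 = {s5, s6, s7, t5, t6, t7}
  B3 = {s1, t1}
  B4 = {s2, s4, t2, t4}
s0 ∈ B0, t0 ∈ B0 → same block

YES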